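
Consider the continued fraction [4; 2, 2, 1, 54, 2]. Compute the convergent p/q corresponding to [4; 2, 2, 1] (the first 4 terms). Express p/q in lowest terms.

Start with 1.
2 + 1/(1/1) = 2 + 1/1 = 3/1
2 + 1/(3/1) = 2 + 1/3 = 7/3
4 + 1/(7/3) = 4 + 3/7 = 31/7

31/7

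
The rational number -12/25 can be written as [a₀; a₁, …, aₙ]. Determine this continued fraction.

[-1; 1, 1, 12]

⌊-12/25⌋ = -1, remainder 13
⌊25/13⌋ = 1, remainder 12
⌊13/12⌋ = 1, remainder 1
⌊12/1⌋ = 12, remainder 0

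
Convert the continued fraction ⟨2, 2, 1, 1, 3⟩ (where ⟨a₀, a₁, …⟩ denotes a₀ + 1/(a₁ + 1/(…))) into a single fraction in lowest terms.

Collapse the nested fraction from the inside out:
Start with 3.
1 + 1/(3/1) = 1 + 1/3 = 4/3
1 + 1/(4/3) = 1 + 3/4 = 7/4
2 + 1/(7/4) = 2 + 4/7 = 18/7
2 + 1/(18/7) = 2 + 7/18 = 43/18

43/18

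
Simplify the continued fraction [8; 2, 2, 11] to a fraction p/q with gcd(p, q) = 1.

Compute successive convergents:
a_0 = 8: 8/1
a_1 = 2: 17/2
a_2 = 2: 42/5
a_3 = 11: 479/57

479/57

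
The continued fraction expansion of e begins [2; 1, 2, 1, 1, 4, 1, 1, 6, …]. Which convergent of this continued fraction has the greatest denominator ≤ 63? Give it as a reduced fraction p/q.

a_0 = 2: 2/1  (≤ bound)
a_1 = 1: 3/1  (≤ bound)
a_2 = 2: 8/3  (≤ bound)
a_3 = 1: 11/4  (≤ bound)
a_4 = 1: 19/7  (≤ bound)
a_5 = 4: 87/32  (≤ bound)
a_6 = 1: 106/39  (≤ bound)
a_7 = 1: 193/71  (> 63, stop)

106/39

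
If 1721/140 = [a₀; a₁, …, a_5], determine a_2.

Repeatedly divide and take the remainder:
1721 ÷ 140 → quotient 12, remainder 41
140 ÷ 41 → quotient 3, remainder 17
41 ÷ 17 → quotient 2, remainder 7

2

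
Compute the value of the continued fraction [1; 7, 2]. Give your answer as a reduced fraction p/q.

17/15

Start with 2.
7 + 1/(2/1) = 7 + 1/2 = 15/2
1 + 1/(15/2) = 1 + 2/15 = 17/15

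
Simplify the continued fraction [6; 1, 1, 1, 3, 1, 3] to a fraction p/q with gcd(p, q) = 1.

352/53

Use the convergent recurrence hₖ = aₖ·hₖ₋₁ + hₖ₋₂ (and likewise for the denominators kₖ):
a_0 = 6: 6/1
a_1 = 1: 7/1
a_2 = 1: 13/2
a_3 = 1: 20/3
a_4 = 3: 73/11
a_5 = 1: 93/14
a_6 = 3: 352/53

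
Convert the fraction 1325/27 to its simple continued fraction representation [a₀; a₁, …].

⌊1325/27⌋ = 49, remainder 2
⌊27/2⌋ = 13, remainder 1
⌊2/1⌋ = 2, remainder 0

[49; 13, 2]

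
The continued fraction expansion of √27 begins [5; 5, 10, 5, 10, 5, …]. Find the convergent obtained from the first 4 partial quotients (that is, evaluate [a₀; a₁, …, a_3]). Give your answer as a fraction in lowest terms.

Use the convergent recurrence hₖ = aₖ·hₖ₋₁ + hₖ₋₂ (and likewise for the denominators kₖ):
a_0 = 5: 5/1
a_1 = 5: 26/5
a_2 = 10: 265/51
a_3 = 5: 1351/260

1351/260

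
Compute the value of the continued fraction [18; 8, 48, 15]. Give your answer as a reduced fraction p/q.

Build up convergents one term at a time:
a_0 = 18: 18/1
a_1 = 8: 145/8
a_2 = 48: 6978/385
a_3 = 15: 104815/5783

104815/5783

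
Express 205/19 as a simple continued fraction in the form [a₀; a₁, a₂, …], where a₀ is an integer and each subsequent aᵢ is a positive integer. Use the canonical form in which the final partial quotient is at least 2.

205 = 10·19 + 15, so a_0 = 10
19 = 1·15 + 4, so a_1 = 1
15 = 3·4 + 3, so a_2 = 3
4 = 1·3 + 1, so a_3 = 1
3 = 3·1 + 0, so a_4 = 3

[10; 1, 3, 1, 3]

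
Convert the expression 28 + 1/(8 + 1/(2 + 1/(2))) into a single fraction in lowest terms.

1181/42

Start with 2.
2 + 1/(2/1) = 2 + 1/2 = 5/2
8 + 1/(5/2) = 8 + 2/5 = 42/5
28 + 1/(42/5) = 28 + 5/42 = 1181/42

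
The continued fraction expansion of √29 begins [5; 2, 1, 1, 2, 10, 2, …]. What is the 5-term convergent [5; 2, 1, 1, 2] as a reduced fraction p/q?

70/13

Build up convergents one term at a time:
a_0 = 5: 5/1
a_1 = 2: 11/2
a_2 = 1: 16/3
a_3 = 1: 27/5
a_4 = 2: 70/13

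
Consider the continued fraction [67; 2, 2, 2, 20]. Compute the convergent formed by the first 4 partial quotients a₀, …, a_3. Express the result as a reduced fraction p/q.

809/12

a_0 = 67: 67/1
a_1 = 2: 135/2
a_2 = 2: 337/5
a_3 = 2: 809/12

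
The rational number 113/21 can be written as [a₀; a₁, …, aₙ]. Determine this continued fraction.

113 = 5·21 + 8, so a_0 = 5
21 = 2·8 + 5, so a_1 = 2
8 = 1·5 + 3, so a_2 = 1
5 = 1·3 + 2, so a_3 = 1
3 = 1·2 + 1, so a_4 = 1
2 = 2·1 + 0, so a_5 = 2

[5; 2, 1, 1, 1, 2]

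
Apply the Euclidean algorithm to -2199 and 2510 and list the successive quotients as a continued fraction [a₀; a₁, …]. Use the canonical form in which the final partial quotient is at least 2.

Apply division with remainder until the remainder is 0:
-2199 ÷ 2510 → quotient -1, remainder 311
2510 ÷ 311 → quotient 8, remainder 22
311 ÷ 22 → quotient 14, remainder 3
22 ÷ 3 → quotient 7, remainder 1
3 ÷ 1 → quotient 3, remainder 0

[-1; 8, 14, 7, 3]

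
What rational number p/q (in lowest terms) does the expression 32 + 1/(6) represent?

a_0 = 32: 32/1
a_1 = 6: 193/6

193/6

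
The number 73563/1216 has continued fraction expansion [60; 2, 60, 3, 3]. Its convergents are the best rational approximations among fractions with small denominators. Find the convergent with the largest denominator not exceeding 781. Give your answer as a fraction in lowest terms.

22081/365

List convergents until the denominator exceeds the bound:
a_0 = 60: 60/1  (≤ bound)
a_1 = 2: 121/2  (≤ bound)
a_2 = 60: 7320/121  (≤ bound)
a_3 = 3: 22081/365  (≤ bound)
a_4 = 3: 73563/1216  (> 781, stop)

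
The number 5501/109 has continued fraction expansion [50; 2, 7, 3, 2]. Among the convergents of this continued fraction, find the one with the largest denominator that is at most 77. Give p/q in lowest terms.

2372/47

a_0 = 50: 50/1  (≤ bound)
a_1 = 2: 101/2  (≤ bound)
a_2 = 7: 757/15  (≤ bound)
a_3 = 3: 2372/47  (≤ bound)
a_4 = 2: 5501/109  (> 77, stop)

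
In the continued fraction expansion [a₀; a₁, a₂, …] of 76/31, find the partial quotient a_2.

4

Repeatedly divide and take the remainder:
76 = 2·31 + 14, so a_0 = 2
31 = 2·14 + 3, so a_1 = 2
14 = 4·3 + 2, so a_2 = 4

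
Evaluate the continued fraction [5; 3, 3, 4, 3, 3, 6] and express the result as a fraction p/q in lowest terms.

15371/2899

Start with 6.
3 + 1/(6/1) = 3 + 1/6 = 19/6
3 + 1/(19/6) = 3 + 6/19 = 63/19
4 + 1/(63/19) = 4 + 19/63 = 271/63
3 + 1/(271/63) = 3 + 63/271 = 876/271
3 + 1/(876/271) = 3 + 271/876 = 2899/876
5 + 1/(2899/876) = 5 + 876/2899 = 15371/2899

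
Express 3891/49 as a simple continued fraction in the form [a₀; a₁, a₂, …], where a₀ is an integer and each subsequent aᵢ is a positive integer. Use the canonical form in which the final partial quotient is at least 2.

Apply division with remainder until the remainder is 0:
3891 = 79·49 + 20, so a_0 = 79
49 = 2·20 + 9, so a_1 = 2
20 = 2·9 + 2, so a_2 = 2
9 = 4·2 + 1, so a_3 = 4
2 = 2·1 + 0, so a_4 = 2

[79; 2, 2, 4, 2]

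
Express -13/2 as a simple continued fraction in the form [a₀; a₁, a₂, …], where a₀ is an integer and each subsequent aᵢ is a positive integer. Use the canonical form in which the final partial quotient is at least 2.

[-7; 2]

⌊-13/2⌋ = -7, remainder 1
⌊2/1⌋ = 2, remainder 0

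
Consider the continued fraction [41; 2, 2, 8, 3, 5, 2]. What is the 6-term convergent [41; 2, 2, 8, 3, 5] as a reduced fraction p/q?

a_0 = 41: 41/1
a_1 = 2: 83/2
a_2 = 2: 207/5
a_3 = 8: 1739/42
a_4 = 3: 5424/131
a_5 = 5: 28859/697

28859/697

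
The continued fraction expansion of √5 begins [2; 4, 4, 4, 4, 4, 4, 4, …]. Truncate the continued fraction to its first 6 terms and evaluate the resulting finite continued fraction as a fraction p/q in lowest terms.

2889/1292

Build up convergents one term at a time:
a_0 = 2: 2/1
a_1 = 4: 9/4
a_2 = 4: 38/17
a_3 = 4: 161/72
a_4 = 4: 682/305
a_5 = 4: 2889/1292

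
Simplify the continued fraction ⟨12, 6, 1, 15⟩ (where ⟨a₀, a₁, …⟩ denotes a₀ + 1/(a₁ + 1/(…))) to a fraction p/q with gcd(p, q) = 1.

1348/111

Compute successive convergents:
a_0 = 12: 12/1
a_1 = 6: 73/6
a_2 = 1: 85/7
a_3 = 15: 1348/111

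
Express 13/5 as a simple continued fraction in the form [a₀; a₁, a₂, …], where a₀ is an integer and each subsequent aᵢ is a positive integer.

[2; 1, 1, 2]

Run the Euclidean algorithm, recording each quotient:
13 = 2·5 + 3, so a_0 = 2
5 = 1·3 + 2, so a_1 = 1
3 = 1·2 + 1, so a_2 = 1
2 = 2·1 + 0, so a_3 = 2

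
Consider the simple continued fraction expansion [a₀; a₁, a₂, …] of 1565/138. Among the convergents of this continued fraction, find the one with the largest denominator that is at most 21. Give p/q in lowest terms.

34/3

a_0 = 11: 11/1  (≤ bound)
a_1 = 2: 23/2  (≤ bound)
a_2 = 1: 34/3  (≤ bound)
a_3 = 14: 499/44  (> 21, stop)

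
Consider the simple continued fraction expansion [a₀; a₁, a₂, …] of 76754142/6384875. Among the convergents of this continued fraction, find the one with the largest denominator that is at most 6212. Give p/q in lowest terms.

List convergents until the denominator exceeds the bound:
a_0 = 12: 12/1  (≤ bound)
a_1 = 47: 565/47  (≤ bound)
a_2 = 13: 7357/612  (≤ bound)
a_3 = 1: 7922/659  (≤ bound)
a_4 = 55: 443067/36857  (> 6212, stop)

7922/659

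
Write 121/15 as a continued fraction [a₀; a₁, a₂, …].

121 ÷ 15 → quotient 8, remainder 1
15 ÷ 1 → quotient 15, remainder 0

[8; 15]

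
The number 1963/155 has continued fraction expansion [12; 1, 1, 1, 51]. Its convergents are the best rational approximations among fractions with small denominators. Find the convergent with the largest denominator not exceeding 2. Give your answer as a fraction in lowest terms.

List convergents until the denominator exceeds the bound:
a_0 = 12: 12/1  (≤ bound)
a_1 = 1: 13/1  (≤ bound)
a_2 = 1: 25/2  (≤ bound)
a_3 = 1: 38/3  (> 2, stop)

25/2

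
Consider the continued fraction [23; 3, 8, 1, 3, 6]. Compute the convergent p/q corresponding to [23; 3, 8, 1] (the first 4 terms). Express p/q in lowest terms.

653/28

Start with 1.
8 + 1/(1/1) = 8 + 1/1 = 9/1
3 + 1/(9/1) = 3 + 1/9 = 28/9
23 + 1/(28/9) = 23 + 9/28 = 653/28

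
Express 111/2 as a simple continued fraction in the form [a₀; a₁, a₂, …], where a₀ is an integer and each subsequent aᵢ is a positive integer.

[55; 2]

111 = 55·2 + 1, so a_0 = 55
2 = 2·1 + 0, so a_1 = 2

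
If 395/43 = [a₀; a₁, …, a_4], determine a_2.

2

Apply division with remainder until the remainder is 0:
395 ÷ 43 → quotient 9, remainder 8
43 ÷ 8 → quotient 5, remainder 3
8 ÷ 3 → quotient 2, remainder 2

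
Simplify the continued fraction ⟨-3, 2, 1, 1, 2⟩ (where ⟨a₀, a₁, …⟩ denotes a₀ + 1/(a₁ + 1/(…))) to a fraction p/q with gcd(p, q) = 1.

-34/13

Use the convergent recurrence hₖ = aₖ·hₖ₋₁ + hₖ₋₂ (and likewise for the denominators kₖ):
a_0 = -3: -3/1
a_1 = 2: -5/2
a_2 = 1: -8/3
a_3 = 1: -13/5
a_4 = 2: -34/13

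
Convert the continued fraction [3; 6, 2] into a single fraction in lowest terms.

a_0 = 3: 3/1
a_1 = 6: 19/6
a_2 = 2: 41/13

41/13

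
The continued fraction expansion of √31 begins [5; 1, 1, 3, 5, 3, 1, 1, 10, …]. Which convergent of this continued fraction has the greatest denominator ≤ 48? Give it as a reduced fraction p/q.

206/37

a_0 = 5: 5/1  (≤ bound)
a_1 = 1: 6/1  (≤ bound)
a_2 = 1: 11/2  (≤ bound)
a_3 = 3: 39/7  (≤ bound)
a_4 = 5: 206/37  (≤ bound)
a_5 = 3: 657/118  (> 48, stop)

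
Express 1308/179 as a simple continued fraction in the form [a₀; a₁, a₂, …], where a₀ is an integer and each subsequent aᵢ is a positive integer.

[7; 3, 3, 1, 13]

1308 = 7·179 + 55, so a_0 = 7
179 = 3·55 + 14, so a_1 = 3
55 = 3·14 + 13, so a_2 = 3
14 = 1·13 + 1, so a_3 = 1
13 = 13·1 + 0, so a_4 = 13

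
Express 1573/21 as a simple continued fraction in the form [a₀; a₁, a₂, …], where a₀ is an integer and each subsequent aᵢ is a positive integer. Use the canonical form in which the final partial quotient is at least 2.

[74; 1, 9, 2]

⌊1573/21⌋ = 74, remainder 19
⌊21/19⌋ = 1, remainder 2
⌊19/2⌋ = 9, remainder 1
⌊2/1⌋ = 2, remainder 0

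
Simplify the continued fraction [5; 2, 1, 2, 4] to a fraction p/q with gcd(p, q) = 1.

188/35

Collapse the nested fraction from the inside out:
Start with 4.
2 + 1/(4/1) = 2 + 1/4 = 9/4
1 + 1/(9/4) = 1 + 4/9 = 13/9
2 + 1/(13/9) = 2 + 9/13 = 35/13
5 + 1/(35/13) = 5 + 13/35 = 188/35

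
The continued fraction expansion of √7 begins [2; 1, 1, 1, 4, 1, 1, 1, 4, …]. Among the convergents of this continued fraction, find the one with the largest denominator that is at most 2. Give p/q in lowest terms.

List convergents until the denominator exceeds the bound:
a_0 = 2: 2/1  (≤ bound)
a_1 = 1: 3/1  (≤ bound)
a_2 = 1: 5/2  (≤ bound)
a_3 = 1: 8/3  (> 2, stop)

5/2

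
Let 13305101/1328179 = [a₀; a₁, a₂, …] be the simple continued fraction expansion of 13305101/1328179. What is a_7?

42

Apply division with remainder until the remainder is 0:
13305101 = 10·1328179 + 23311, so a_0 = 10
1328179 = 56·23311 + 22763, so a_1 = 56
23311 = 1·22763 + 548, so a_2 = 1
22763 = 41·548 + 295, so a_3 = 41
548 = 1·295 + 253, so a_4 = 1
295 = 1·253 + 42, so a_5 = 1
253 = 6·42 + 1, so a_6 = 6
42 = 42·1 + 0, so a_7 = 42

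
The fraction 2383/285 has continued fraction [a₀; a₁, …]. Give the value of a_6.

3

2383 = 8·285 + 103, so a_0 = 8
285 = 2·103 + 79, so a_1 = 2
103 = 1·79 + 24, so a_2 = 1
79 = 3·24 + 7, so a_3 = 3
24 = 3·7 + 3, so a_4 = 3
7 = 2·3 + 1, so a_5 = 2
3 = 3·1 + 0, so a_6 = 3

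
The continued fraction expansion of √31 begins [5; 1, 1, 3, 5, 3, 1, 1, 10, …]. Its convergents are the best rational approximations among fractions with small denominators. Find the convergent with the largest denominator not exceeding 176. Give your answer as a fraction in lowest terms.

863/155

a_0 = 5: 5/1  (≤ bound)
a_1 = 1: 6/1  (≤ bound)
a_2 = 1: 11/2  (≤ bound)
a_3 = 3: 39/7  (≤ bound)
a_4 = 5: 206/37  (≤ bound)
a_5 = 3: 657/118  (≤ bound)
a_6 = 1: 863/155  (≤ bound)
a_7 = 1: 1520/273  (> 176, stop)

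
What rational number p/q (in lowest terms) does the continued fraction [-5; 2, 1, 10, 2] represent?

Start with 2.
10 + 1/(2/1) = 10 + 1/2 = 21/2
1 + 1/(21/2) = 1 + 2/21 = 23/21
2 + 1/(23/21) = 2 + 21/23 = 67/23
-5 + 1/(67/23) = -5 + 23/67 = -312/67

-312/67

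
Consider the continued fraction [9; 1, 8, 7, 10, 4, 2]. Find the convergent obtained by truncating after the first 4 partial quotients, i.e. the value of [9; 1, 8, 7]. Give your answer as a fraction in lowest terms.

633/64

Build up convergents one term at a time:
a_0 = 9: 9/1
a_1 = 1: 10/1
a_2 = 8: 89/9
a_3 = 7: 633/64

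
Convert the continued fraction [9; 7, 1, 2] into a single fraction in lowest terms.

210/23

a_0 = 9: 9/1
a_1 = 7: 64/7
a_2 = 1: 73/8
a_3 = 2: 210/23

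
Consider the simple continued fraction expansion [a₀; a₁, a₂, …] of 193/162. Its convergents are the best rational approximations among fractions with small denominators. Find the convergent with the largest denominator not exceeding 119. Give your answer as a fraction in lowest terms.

56/47

a_0 = 1: 1/1  (≤ bound)
a_1 = 5: 6/5  (≤ bound)
a_2 = 4: 25/21  (≤ bound)
a_3 = 2: 56/47  (≤ bound)
a_4 = 3: 193/162  (> 119, stop)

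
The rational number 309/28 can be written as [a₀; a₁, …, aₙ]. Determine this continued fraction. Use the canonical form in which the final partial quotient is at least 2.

309 = 11·28 + 1, so a_0 = 11
28 = 28·1 + 0, so a_1 = 28

[11; 28]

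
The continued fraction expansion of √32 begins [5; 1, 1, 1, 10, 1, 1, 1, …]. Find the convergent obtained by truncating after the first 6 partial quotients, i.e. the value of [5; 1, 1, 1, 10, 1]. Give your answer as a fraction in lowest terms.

198/35

Use the convergent recurrence hₖ = aₖ·hₖ₋₁ + hₖ₋₂ (and likewise for the denominators kₖ):
a_0 = 5: 5/1
a_1 = 1: 6/1
a_2 = 1: 11/2
a_3 = 1: 17/3
a_4 = 10: 181/32
a_5 = 1: 198/35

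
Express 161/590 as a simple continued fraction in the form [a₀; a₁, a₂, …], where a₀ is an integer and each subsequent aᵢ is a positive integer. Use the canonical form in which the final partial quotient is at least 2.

[0; 3, 1, 1, 1, 53]

161 = 0·590 + 161, so a_0 = 0
590 = 3·161 + 107, so a_1 = 3
161 = 1·107 + 54, so a_2 = 1
107 = 1·54 + 53, so a_3 = 1
54 = 1·53 + 1, so a_4 = 1
53 = 53·1 + 0, so a_5 = 53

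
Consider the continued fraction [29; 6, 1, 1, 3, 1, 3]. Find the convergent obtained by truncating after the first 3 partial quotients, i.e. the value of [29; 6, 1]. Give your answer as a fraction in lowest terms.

Starting at the tail and folding back:
Start with 1.
6 + 1/(1/1) = 6 + 1/1 = 7/1
29 + 1/(7/1) = 29 + 1/7 = 204/7

204/7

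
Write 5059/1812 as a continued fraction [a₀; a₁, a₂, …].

[2; 1, 3, 1, 4, 6, 12]

Run the Euclidean algorithm, recording each quotient:
5059 = 2·1812 + 1435, so a_0 = 2
1812 = 1·1435 + 377, so a_1 = 1
1435 = 3·377 + 304, so a_2 = 3
377 = 1·304 + 73, so a_3 = 1
304 = 4·73 + 12, so a_4 = 4
73 = 6·12 + 1, so a_5 = 6
12 = 12·1 + 0, so a_6 = 12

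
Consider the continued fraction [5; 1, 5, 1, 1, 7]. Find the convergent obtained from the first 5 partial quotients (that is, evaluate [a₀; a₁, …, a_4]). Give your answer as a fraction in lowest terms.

Collapse the nested fraction from the inside out:
Start with 1.
1 + 1/(1/1) = 1 + 1/1 = 2/1
5 + 1/(2/1) = 5 + 1/2 = 11/2
1 + 1/(11/2) = 1 + 2/11 = 13/11
5 + 1/(13/11) = 5 + 11/13 = 76/13

76/13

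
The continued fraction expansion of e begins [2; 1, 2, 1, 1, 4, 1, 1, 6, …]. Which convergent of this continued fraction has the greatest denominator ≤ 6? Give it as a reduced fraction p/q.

a_0 = 2: 2/1  (≤ bound)
a_1 = 1: 3/1  (≤ bound)
a_2 = 2: 8/3  (≤ bound)
a_3 = 1: 11/4  (≤ bound)
a_4 = 1: 19/7  (> 6, stop)

11/4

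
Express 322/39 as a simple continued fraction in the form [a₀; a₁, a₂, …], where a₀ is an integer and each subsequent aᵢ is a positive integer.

[8; 3, 1, 9]

Apply division with remainder until the remainder is 0:
322 ÷ 39 → quotient 8, remainder 10
39 ÷ 10 → quotient 3, remainder 9
10 ÷ 9 → quotient 1, remainder 1
9 ÷ 1 → quotient 9, remainder 0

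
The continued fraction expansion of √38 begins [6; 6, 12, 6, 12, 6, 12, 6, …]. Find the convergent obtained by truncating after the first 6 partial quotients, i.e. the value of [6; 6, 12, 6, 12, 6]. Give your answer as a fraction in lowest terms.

202501/32850

Use the convergent recurrence hₖ = aₖ·hₖ₋₁ + hₖ₋₂ (and likewise for the denominators kₖ):
a_0 = 6: 6/1
a_1 = 6: 37/6
a_2 = 12: 450/73
a_3 = 6: 2737/444
a_4 = 12: 33294/5401
a_5 = 6: 202501/32850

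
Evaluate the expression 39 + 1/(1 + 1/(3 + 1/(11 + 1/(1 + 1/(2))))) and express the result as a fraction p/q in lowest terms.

5685/143

Start with 2.
1 + 1/(2/1) = 1 + 1/2 = 3/2
11 + 1/(3/2) = 11 + 2/3 = 35/3
3 + 1/(35/3) = 3 + 3/35 = 108/35
1 + 1/(108/35) = 1 + 35/108 = 143/108
39 + 1/(143/108) = 39 + 108/143 = 5685/143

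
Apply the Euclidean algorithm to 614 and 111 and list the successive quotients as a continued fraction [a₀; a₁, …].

[5; 1, 1, 7, 2, 3]

614 ÷ 111 → quotient 5, remainder 59
111 ÷ 59 → quotient 1, remainder 52
59 ÷ 52 → quotient 1, remainder 7
52 ÷ 7 → quotient 7, remainder 3
7 ÷ 3 → quotient 2, remainder 1
3 ÷ 1 → quotient 3, remainder 0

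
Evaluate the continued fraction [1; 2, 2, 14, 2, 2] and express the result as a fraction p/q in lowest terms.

519/370

a_0 = 1: 1/1
a_1 = 2: 3/2
a_2 = 2: 7/5
a_3 = 14: 101/72
a_4 = 2: 209/149
a_5 = 2: 519/370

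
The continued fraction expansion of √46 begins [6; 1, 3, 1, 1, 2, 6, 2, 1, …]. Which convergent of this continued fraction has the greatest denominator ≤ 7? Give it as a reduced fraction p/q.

a_0 = 6: 6/1  (≤ bound)
a_1 = 1: 7/1  (≤ bound)
a_2 = 3: 27/4  (≤ bound)
a_3 = 1: 34/5  (≤ bound)
a_4 = 1: 61/9  (> 7, stop)

34/5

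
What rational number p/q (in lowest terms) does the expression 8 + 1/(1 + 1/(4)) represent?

44/5

Collapse the nested fraction from the inside out:
Start with 4.
1 + 1/(4/1) = 1 + 1/4 = 5/4
8 + 1/(5/4) = 8 + 4/5 = 44/5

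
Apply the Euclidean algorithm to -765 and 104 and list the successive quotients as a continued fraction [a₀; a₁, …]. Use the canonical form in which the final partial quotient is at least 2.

Repeatedly divide and take the remainder:
-765 ÷ 104 → quotient -8, remainder 67
104 ÷ 67 → quotient 1, remainder 37
67 ÷ 37 → quotient 1, remainder 30
37 ÷ 30 → quotient 1, remainder 7
30 ÷ 7 → quotient 4, remainder 2
7 ÷ 2 → quotient 3, remainder 1
2 ÷ 1 → quotient 2, remainder 0

[-8; 1, 1, 1, 4, 3, 2]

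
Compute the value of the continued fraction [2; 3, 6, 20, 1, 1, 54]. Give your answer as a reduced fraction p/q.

Start with 54.
1 + 1/(54/1) = 1 + 1/54 = 55/54
1 + 1/(55/54) = 1 + 54/55 = 109/55
20 + 1/(109/55) = 20 + 55/109 = 2235/109
6 + 1/(2235/109) = 6 + 109/2235 = 13519/2235
3 + 1/(13519/2235) = 3 + 2235/13519 = 42792/13519
2 + 1/(42792/13519) = 2 + 13519/42792 = 99103/42792

99103/42792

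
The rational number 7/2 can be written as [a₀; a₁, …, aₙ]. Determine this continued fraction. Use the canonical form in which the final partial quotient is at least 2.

7 = 3·2 + 1, so a_0 = 3
2 = 2·1 + 0, so a_1 = 2

[3; 2]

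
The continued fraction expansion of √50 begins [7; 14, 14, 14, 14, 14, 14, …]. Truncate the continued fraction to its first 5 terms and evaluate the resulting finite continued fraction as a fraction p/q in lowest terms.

275807/39005

Start with 14.
14 + 1/(14/1) = 14 + 1/14 = 197/14
14 + 1/(197/14) = 14 + 14/197 = 2772/197
14 + 1/(2772/197) = 14 + 197/2772 = 39005/2772
7 + 1/(39005/2772) = 7 + 2772/39005 = 275807/39005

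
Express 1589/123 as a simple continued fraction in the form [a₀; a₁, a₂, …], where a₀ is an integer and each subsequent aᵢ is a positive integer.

[12; 1, 11, 3, 3]

⌊1589/123⌋ = 12, remainder 113
⌊123/113⌋ = 1, remainder 10
⌊113/10⌋ = 11, remainder 3
⌊10/3⌋ = 3, remainder 1
⌊3/1⌋ = 3, remainder 0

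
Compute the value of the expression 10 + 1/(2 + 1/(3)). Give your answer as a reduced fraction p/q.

Build up convergents one term at a time:
a_0 = 10: 10/1
a_1 = 2: 21/2
a_2 = 3: 73/7

73/7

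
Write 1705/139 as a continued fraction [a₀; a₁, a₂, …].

[12; 3, 1, 3, 9]

Apply division with remainder until the remainder is 0:
1705 ÷ 139 → quotient 12, remainder 37
139 ÷ 37 → quotient 3, remainder 28
37 ÷ 28 → quotient 1, remainder 9
28 ÷ 9 → quotient 3, remainder 1
9 ÷ 1 → quotient 9, remainder 0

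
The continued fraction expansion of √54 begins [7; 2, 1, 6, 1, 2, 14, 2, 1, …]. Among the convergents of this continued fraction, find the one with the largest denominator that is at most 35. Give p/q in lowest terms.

a_0 = 7: 7/1  (≤ bound)
a_1 = 2: 15/2  (≤ bound)
a_2 = 1: 22/3  (≤ bound)
a_3 = 6: 147/20  (≤ bound)
a_4 = 1: 169/23  (≤ bound)
a_5 = 2: 485/66  (> 35, stop)

169/23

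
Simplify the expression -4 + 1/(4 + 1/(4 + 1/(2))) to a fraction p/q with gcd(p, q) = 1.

Start with 2.
4 + 1/(2/1) = 4 + 1/2 = 9/2
4 + 1/(9/2) = 4 + 2/9 = 38/9
-4 + 1/(38/9) = -4 + 9/38 = -143/38

-143/38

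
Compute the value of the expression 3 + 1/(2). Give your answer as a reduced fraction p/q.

Start with 2.
3 + 1/(2/1) = 3 + 1/2 = 7/2

7/2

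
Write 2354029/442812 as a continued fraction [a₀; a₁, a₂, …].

[5; 3, 6, 9, 47, 54]

2354029 ÷ 442812 → quotient 5, remainder 139969
442812 ÷ 139969 → quotient 3, remainder 22905
139969 ÷ 22905 → quotient 6, remainder 2539
22905 ÷ 2539 → quotient 9, remainder 54
2539 ÷ 54 → quotient 47, remainder 1
54 ÷ 1 → quotient 54, remainder 0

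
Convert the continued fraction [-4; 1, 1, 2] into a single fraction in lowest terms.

Work from the innermost term outward:
Start with 2.
1 + 1/(2/1) = 1 + 1/2 = 3/2
1 + 1/(3/2) = 1 + 2/3 = 5/3
-4 + 1/(5/3) = -4 + 3/5 = -17/5

-17/5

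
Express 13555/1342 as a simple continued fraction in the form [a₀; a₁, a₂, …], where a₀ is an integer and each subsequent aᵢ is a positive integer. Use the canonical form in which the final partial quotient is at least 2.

Repeatedly divide and take the remainder:
⌊13555/1342⌋ = 10, remainder 135
⌊1342/135⌋ = 9, remainder 127
⌊135/127⌋ = 1, remainder 8
⌊127/8⌋ = 15, remainder 7
⌊8/7⌋ = 1, remainder 1
⌊7/1⌋ = 7, remainder 0

[10; 9, 1, 15, 1, 7]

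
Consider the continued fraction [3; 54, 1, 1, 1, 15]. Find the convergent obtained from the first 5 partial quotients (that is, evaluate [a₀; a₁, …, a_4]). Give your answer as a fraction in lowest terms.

Use the convergent recurrence hₖ = aₖ·hₖ₋₁ + hₖ₋₂ (and likewise for the denominators kₖ):
a_0 = 3: 3/1
a_1 = 54: 163/54
a_2 = 1: 166/55
a_3 = 1: 329/109
a_4 = 1: 495/164

495/164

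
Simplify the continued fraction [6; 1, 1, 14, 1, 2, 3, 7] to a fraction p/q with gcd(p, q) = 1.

Start with 7.
3 + 1/(7/1) = 3 + 1/7 = 22/7
2 + 1/(22/7) = 2 + 7/22 = 51/22
1 + 1/(51/22) = 1 + 22/51 = 73/51
14 + 1/(73/51) = 14 + 51/73 = 1073/73
1 + 1/(1073/73) = 1 + 73/1073 = 1146/1073
1 + 1/(1146/1073) = 1 + 1073/1146 = 2219/1146
6 + 1/(2219/1146) = 6 + 1146/2219 = 14460/2219

14460/2219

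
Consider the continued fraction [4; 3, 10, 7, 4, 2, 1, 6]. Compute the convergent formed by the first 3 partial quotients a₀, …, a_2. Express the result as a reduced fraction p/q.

134/31

Starting at the tail and folding back:
Start with 10.
3 + 1/(10/1) = 3 + 1/10 = 31/10
4 + 1/(31/10) = 4 + 10/31 = 134/31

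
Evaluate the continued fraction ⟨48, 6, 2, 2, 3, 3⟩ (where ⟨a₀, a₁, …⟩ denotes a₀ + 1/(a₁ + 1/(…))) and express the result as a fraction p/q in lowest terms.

17288/359

Use the convergent recurrence hₖ = aₖ·hₖ₋₁ + hₖ₋₂ (and likewise for the denominators kₖ):
a_0 = 48: 48/1
a_1 = 6: 289/6
a_2 = 2: 626/13
a_3 = 2: 1541/32
a_4 = 3: 5249/109
a_5 = 3: 17288/359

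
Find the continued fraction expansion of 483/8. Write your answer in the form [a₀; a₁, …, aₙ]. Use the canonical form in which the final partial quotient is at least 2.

Run the Euclidean algorithm, recording each quotient:
483 = 60·8 + 3, so a_0 = 60
8 = 2·3 + 2, so a_1 = 2
3 = 1·2 + 1, so a_2 = 1
2 = 2·1 + 0, so a_3 = 2

[60; 2, 1, 2]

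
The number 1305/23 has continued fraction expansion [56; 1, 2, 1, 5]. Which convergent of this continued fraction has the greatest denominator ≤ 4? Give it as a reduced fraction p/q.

227/4

List convergents until the denominator exceeds the bound:
a_0 = 56: 56/1  (≤ bound)
a_1 = 1: 57/1  (≤ bound)
a_2 = 2: 170/3  (≤ bound)
a_3 = 1: 227/4  (≤ bound)
a_4 = 5: 1305/23  (> 4, stop)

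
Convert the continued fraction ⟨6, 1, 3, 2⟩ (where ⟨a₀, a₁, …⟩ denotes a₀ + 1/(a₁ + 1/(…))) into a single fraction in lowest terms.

61/9

a_0 = 6: 6/1
a_1 = 1: 7/1
a_2 = 3: 27/4
a_3 = 2: 61/9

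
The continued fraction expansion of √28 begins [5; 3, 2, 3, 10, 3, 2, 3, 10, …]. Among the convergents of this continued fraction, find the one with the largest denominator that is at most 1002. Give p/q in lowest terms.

4048/765

a_0 = 5: 5/1  (≤ bound)
a_1 = 3: 16/3  (≤ bound)
a_2 = 2: 37/7  (≤ bound)
a_3 = 3: 127/24  (≤ bound)
a_4 = 10: 1307/247  (≤ bound)
a_5 = 3: 4048/765  (≤ bound)
a_6 = 2: 9403/1777  (> 1002, stop)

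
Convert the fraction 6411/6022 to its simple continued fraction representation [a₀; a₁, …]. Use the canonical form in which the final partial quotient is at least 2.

Repeatedly divide and take the remainder:
⌊6411/6022⌋ = 1, remainder 389
⌊6022/389⌋ = 15, remainder 187
⌊389/187⌋ = 2, remainder 15
⌊187/15⌋ = 12, remainder 7
⌊15/7⌋ = 2, remainder 1
⌊7/1⌋ = 7, remainder 0

[1; 15, 2, 12, 2, 7]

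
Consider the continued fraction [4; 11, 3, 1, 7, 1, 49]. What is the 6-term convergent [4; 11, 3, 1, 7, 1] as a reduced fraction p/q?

1611/394

Start with 1.
7 + 1/(1/1) = 7 + 1/1 = 8/1
1 + 1/(8/1) = 1 + 1/8 = 9/8
3 + 1/(9/8) = 3 + 8/9 = 35/9
11 + 1/(35/9) = 11 + 9/35 = 394/35
4 + 1/(394/35) = 4 + 35/394 = 1611/394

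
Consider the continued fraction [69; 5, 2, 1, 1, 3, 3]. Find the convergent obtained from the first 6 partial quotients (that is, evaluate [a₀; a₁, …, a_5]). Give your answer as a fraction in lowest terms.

Starting at the tail and folding back:
Start with 3.
1 + 1/(3/1) = 1 + 1/3 = 4/3
1 + 1/(4/3) = 1 + 3/4 = 7/4
2 + 1/(7/4) = 2 + 4/7 = 18/7
5 + 1/(18/7) = 5 + 7/18 = 97/18
69 + 1/(97/18) = 69 + 18/97 = 6711/97

6711/97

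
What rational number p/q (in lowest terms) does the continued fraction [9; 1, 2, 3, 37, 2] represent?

Start with 2.
37 + 1/(2/1) = 37 + 1/2 = 75/2
3 + 1/(75/2) = 3 + 2/75 = 227/75
2 + 1/(227/75) = 2 + 75/227 = 529/227
1 + 1/(529/227) = 1 + 227/529 = 756/529
9 + 1/(756/529) = 9 + 529/756 = 7333/756

7333/756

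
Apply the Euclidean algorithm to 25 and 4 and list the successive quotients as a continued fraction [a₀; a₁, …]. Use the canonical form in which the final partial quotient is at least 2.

⌊25/4⌋ = 6, remainder 1
⌊4/1⌋ = 4, remainder 0

[6; 4]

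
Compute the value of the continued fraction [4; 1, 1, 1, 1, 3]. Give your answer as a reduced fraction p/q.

83/18

Use the convergent recurrence hₖ = aₖ·hₖ₋₁ + hₖ₋₂ (and likewise for the denominators kₖ):
a_0 = 4: 4/1
a_1 = 1: 5/1
a_2 = 1: 9/2
a_3 = 1: 14/3
a_4 = 1: 23/5
a_5 = 3: 83/18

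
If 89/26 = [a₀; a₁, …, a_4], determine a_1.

⌊89/26⌋ = 3, remainder 11
⌊26/11⌋ = 2, remainder 4

2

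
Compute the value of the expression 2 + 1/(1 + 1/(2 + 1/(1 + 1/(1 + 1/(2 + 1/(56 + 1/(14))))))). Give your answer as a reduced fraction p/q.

Starting at the tail and folding back:
Start with 14.
56 + 1/(14/1) = 56 + 1/14 = 785/14
2 + 1/(785/14) = 2 + 14/785 = 1584/785
1 + 1/(1584/785) = 1 + 785/1584 = 2369/1584
1 + 1/(2369/1584) = 1 + 1584/2369 = 3953/2369
2 + 1/(3953/2369) = 2 + 2369/3953 = 10275/3953
1 + 1/(10275/3953) = 1 + 3953/10275 = 14228/10275
2 + 1/(14228/10275) = 2 + 10275/14228 = 38731/14228

38731/14228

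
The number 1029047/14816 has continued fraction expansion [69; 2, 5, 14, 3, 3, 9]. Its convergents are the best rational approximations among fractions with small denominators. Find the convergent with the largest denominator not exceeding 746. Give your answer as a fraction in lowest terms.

a_0 = 69: 69/1  (≤ bound)
a_1 = 2: 139/2  (≤ bound)
a_2 = 5: 764/11  (≤ bound)
a_3 = 14: 10835/156  (≤ bound)
a_4 = 3: 33269/479  (≤ bound)
a_5 = 3: 110642/1593  (> 746, stop)

33269/479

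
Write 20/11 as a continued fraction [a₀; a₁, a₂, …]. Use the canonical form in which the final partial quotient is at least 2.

20 ÷ 11 → quotient 1, remainder 9
11 ÷ 9 → quotient 1, remainder 2
9 ÷ 2 → quotient 4, remainder 1
2 ÷ 1 → quotient 2, remainder 0

[1; 1, 4, 2]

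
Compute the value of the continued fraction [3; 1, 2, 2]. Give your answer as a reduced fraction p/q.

26/7

a_0 = 3: 3/1
a_1 = 1: 4/1
a_2 = 2: 11/3
a_3 = 2: 26/7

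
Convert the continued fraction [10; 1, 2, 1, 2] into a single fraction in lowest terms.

118/11

Start with 2.
1 + 1/(2/1) = 1 + 1/2 = 3/2
2 + 1/(3/2) = 2 + 2/3 = 8/3
1 + 1/(8/3) = 1 + 3/8 = 11/8
10 + 1/(11/8) = 10 + 8/11 = 118/11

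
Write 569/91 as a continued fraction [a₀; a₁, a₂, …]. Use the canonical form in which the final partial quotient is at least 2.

⌊569/91⌋ = 6, remainder 23
⌊91/23⌋ = 3, remainder 22
⌊23/22⌋ = 1, remainder 1
⌊22/1⌋ = 22, remainder 0

[6; 3, 1, 22]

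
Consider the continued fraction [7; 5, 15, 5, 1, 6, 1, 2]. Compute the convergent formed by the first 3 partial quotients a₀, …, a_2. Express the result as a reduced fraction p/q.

a_0 = 7: 7/1
a_1 = 5: 36/5
a_2 = 15: 547/76

547/76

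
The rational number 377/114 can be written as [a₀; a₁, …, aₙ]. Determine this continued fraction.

[3; 3, 3, 1, 8]

Apply division with remainder until the remainder is 0:
377 = 3·114 + 35, so a_0 = 3
114 = 3·35 + 9, so a_1 = 3
35 = 3·9 + 8, so a_2 = 3
9 = 1·8 + 1, so a_3 = 1
8 = 8·1 + 0, so a_4 = 8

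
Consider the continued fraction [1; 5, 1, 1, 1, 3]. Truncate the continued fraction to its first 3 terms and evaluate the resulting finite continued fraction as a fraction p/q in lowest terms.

a_0 = 1: 1/1
a_1 = 5: 6/5
a_2 = 1: 7/6

7/6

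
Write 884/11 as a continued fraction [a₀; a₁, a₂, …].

884 ÷ 11 → quotient 80, remainder 4
11 ÷ 4 → quotient 2, remainder 3
4 ÷ 3 → quotient 1, remainder 1
3 ÷ 1 → quotient 3, remainder 0

[80; 2, 1, 3]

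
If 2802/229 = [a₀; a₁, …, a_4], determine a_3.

6

Run the Euclidean algorithm, recording each quotient:
2802 = 12·229 + 54, so a_0 = 12
229 = 4·54 + 13, so a_1 = 4
54 = 4·13 + 2, so a_2 = 4
13 = 6·2 + 1, so a_3 = 6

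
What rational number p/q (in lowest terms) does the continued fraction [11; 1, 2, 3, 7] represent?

Start with 7.
3 + 1/(7/1) = 3 + 1/7 = 22/7
2 + 1/(22/7) = 2 + 7/22 = 51/22
1 + 1/(51/22) = 1 + 22/51 = 73/51
11 + 1/(73/51) = 11 + 51/73 = 854/73

854/73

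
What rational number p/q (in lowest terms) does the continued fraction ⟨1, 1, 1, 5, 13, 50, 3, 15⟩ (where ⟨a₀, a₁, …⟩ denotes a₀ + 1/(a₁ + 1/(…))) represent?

Start with 15.
3 + 1/(15/1) = 3 + 1/15 = 46/15
50 + 1/(46/15) = 50 + 15/46 = 2315/46
13 + 1/(2315/46) = 13 + 46/2315 = 30141/2315
5 + 1/(30141/2315) = 5 + 2315/30141 = 153020/30141
1 + 1/(153020/30141) = 1 + 30141/153020 = 183161/153020
1 + 1/(183161/153020) = 1 + 153020/183161 = 336181/183161
1 + 1/(336181/183161) = 1 + 183161/336181 = 519342/336181

519342/336181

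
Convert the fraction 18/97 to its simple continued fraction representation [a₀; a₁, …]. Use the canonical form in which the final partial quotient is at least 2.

Apply division with remainder until the remainder is 0:
⌊18/97⌋ = 0, remainder 18
⌊97/18⌋ = 5, remainder 7
⌊18/7⌋ = 2, remainder 4
⌊7/4⌋ = 1, remainder 3
⌊4/3⌋ = 1, remainder 1
⌊3/1⌋ = 3, remainder 0

[0; 5, 2, 1, 1, 3]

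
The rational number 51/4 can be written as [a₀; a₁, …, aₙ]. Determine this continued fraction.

Apply division with remainder until the remainder is 0:
⌊51/4⌋ = 12, remainder 3
⌊4/3⌋ = 1, remainder 1
⌊3/1⌋ = 3, remainder 0

[12; 1, 3]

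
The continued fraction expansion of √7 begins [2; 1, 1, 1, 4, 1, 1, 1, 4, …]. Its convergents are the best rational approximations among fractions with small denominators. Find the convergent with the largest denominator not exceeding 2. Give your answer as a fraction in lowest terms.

5/2

List convergents until the denominator exceeds the bound:
a_0 = 2: 2/1  (≤ bound)
a_1 = 1: 3/1  (≤ bound)
a_2 = 1: 5/2  (≤ bound)
a_3 = 1: 8/3  (> 2, stop)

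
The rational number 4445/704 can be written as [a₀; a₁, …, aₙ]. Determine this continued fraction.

4445 = 6·704 + 221, so a_0 = 6
704 = 3·221 + 41, so a_1 = 3
221 = 5·41 + 16, so a_2 = 5
41 = 2·16 + 9, so a_3 = 2
16 = 1·9 + 7, so a_4 = 1
9 = 1·7 + 2, so a_5 = 1
7 = 3·2 + 1, so a_6 = 3
2 = 2·1 + 0, so a_7 = 2

[6; 3, 5, 2, 1, 1, 3, 2]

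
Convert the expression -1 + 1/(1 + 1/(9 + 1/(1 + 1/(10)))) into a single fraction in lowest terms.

a_0 = -1: -1/1
a_1 = 1: 0/1
a_2 = 9: -1/10
a_3 = 1: -1/11
a_4 = 10: -11/120

-11/120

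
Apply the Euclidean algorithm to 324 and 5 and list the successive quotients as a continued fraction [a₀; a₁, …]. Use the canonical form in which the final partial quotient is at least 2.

⌊324/5⌋ = 64, remainder 4
⌊5/4⌋ = 1, remainder 1
⌊4/1⌋ = 4, remainder 0

[64; 1, 4]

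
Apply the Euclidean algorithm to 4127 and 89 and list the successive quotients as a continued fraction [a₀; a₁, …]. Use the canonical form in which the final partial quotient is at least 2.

4127 = 46·89 + 33, so a_0 = 46
89 = 2·33 + 23, so a_1 = 2
33 = 1·23 + 10, so a_2 = 1
23 = 2·10 + 3, so a_3 = 2
10 = 3·3 + 1, so a_4 = 3
3 = 3·1 + 0, so a_5 = 3

[46; 2, 1, 2, 3, 3]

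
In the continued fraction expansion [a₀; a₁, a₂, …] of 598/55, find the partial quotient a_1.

⌊598/55⌋ = 10, remainder 48
⌊55/48⌋ = 1, remainder 7

1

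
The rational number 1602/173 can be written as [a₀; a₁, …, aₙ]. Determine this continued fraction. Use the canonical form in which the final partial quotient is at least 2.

[9; 3, 1, 5, 2, 3]

Run the Euclidean algorithm, recording each quotient:
1602 = 9·173 + 45, so a_0 = 9
173 = 3·45 + 38, so a_1 = 3
45 = 1·38 + 7, so a_2 = 1
38 = 5·7 + 3, so a_3 = 5
7 = 2·3 + 1, so a_4 = 2
3 = 3·1 + 0, so a_5 = 3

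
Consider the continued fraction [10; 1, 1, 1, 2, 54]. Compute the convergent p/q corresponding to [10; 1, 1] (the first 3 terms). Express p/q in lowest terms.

21/2

Start with 1.
1 + 1/(1/1) = 1 + 1/1 = 2/1
10 + 1/(2/1) = 10 + 1/2 = 21/2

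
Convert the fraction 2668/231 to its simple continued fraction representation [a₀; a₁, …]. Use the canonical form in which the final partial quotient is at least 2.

[11; 1, 1, 4, 1, 1, 11]

Repeatedly divide and take the remainder:
2668 ÷ 231 → quotient 11, remainder 127
231 ÷ 127 → quotient 1, remainder 104
127 ÷ 104 → quotient 1, remainder 23
104 ÷ 23 → quotient 4, remainder 12
23 ÷ 12 → quotient 1, remainder 11
12 ÷ 11 → quotient 1, remainder 1
11 ÷ 1 → quotient 11, remainder 0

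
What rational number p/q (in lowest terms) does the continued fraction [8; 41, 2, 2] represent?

Build up convergents one term at a time:
a_0 = 8: 8/1
a_1 = 41: 329/41
a_2 = 2: 666/83
a_3 = 2: 1661/207

1661/207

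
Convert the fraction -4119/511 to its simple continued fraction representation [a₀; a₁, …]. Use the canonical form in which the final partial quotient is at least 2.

-4119 = -9·511 + 480, so a_0 = -9
511 = 1·480 + 31, so a_1 = 1
480 = 15·31 + 15, so a_2 = 15
31 = 2·15 + 1, so a_3 = 2
15 = 15·1 + 0, so a_4 = 15

[-9; 1, 15, 2, 15]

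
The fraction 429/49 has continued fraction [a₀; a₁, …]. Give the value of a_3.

429 = 8·49 + 37, so a_0 = 8
49 = 1·37 + 12, so a_1 = 1
37 = 3·12 + 1, so a_2 = 3
12 = 12·1 + 0, so a_3 = 12

12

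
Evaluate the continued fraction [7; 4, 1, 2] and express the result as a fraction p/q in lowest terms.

Start with 2.
1 + 1/(2/1) = 1 + 1/2 = 3/2
4 + 1/(3/2) = 4 + 2/3 = 14/3
7 + 1/(14/3) = 7 + 3/14 = 101/14

101/14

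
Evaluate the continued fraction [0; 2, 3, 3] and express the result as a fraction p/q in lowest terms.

Start with 3.
3 + 1/(3/1) = 3 + 1/3 = 10/3
2 + 1/(10/3) = 2 + 3/10 = 23/10
0 + 1/(23/10) = 0 + 10/23 = 10/23

10/23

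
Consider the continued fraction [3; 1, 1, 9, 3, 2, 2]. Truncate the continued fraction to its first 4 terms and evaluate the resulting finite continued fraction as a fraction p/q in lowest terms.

67/19

Start with 9.
1 + 1/(9/1) = 1 + 1/9 = 10/9
1 + 1/(10/9) = 1 + 9/10 = 19/10
3 + 1/(19/10) = 3 + 10/19 = 67/19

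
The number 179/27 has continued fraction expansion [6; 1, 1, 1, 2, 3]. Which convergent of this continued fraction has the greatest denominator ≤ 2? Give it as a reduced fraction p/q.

13/2

a_0 = 6: 6/1  (≤ bound)
a_1 = 1: 7/1  (≤ bound)
a_2 = 1: 13/2  (≤ bound)
a_3 = 1: 20/3  (> 2, stop)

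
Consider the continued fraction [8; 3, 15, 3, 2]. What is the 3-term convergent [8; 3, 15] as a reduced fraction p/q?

383/46

Start with 15.
3 + 1/(15/1) = 3 + 1/15 = 46/15
8 + 1/(46/15) = 8 + 15/46 = 383/46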